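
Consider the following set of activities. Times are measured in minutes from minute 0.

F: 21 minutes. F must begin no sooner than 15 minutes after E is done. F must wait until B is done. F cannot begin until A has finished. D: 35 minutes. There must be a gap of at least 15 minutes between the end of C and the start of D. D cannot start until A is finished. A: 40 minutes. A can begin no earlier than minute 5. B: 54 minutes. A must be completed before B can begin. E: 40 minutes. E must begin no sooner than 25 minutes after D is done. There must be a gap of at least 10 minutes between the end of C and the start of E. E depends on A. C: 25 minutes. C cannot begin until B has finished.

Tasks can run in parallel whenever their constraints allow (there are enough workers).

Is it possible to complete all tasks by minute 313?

Yes

After its own release at minute 5, A can start at minute 5 and finishes at minute 45.
B waits on A (finishes minute 45), so it starts at minute 45 and finishes at 45 + 54 = minute 99.
After B (finishes minute 99), C can start at minute 99 and finishes at minute 124.
D cannot start until C (finishes minute 124, plus 15-minute gap → minute 139); A (finishes minute 45). The controlling bound is minute 139, so D finishes at 139 + 35 = minute 174.
E has to wait for D (finishes minute 174, plus 25-minute gap → minute 199); C (finishes minute 124, plus 10-minute gap → minute 134); A (finishes minute 45). The latest of these is minute 199, so E runs minute 199 to 199 + 40 = minute 239.
F needs all of E (finishes minute 239, plus 15-minute gap → minute 254); B (finishes minute 99); A (finishes minute 45). That puts its earliest start at minute 254; it finishes at 254 + 21 = minute 275.
Every task is finished by minute 275, which is no later than the deadline of 313, so the schedule is feasible.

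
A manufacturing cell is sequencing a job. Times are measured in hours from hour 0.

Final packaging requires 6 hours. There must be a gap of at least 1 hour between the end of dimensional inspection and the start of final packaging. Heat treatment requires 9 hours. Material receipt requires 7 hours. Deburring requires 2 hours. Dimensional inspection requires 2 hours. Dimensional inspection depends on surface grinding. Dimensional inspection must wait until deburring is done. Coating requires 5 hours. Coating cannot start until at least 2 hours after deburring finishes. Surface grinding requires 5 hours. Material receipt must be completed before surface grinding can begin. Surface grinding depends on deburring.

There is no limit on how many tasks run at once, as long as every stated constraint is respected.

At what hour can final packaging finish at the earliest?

Deburring has no prerequisites, so it starts at hour 0 and finishes at hour 2.
Material receipt has no prerequisites, so it starts at hour 0 and finishes at hour 7.
Surface grinding has to wait for material receipt (finishes hour 7); deburring (finishes hour 2). The latest of these is hour 7, so surface grinding runs hour 7 to 7 + 5 = hour 12.
For dimensional inspection: surface grinding (finishes hour 12); deburring (finishes hour 2). Taking the maximum gives a start of hour 12, and it finishes at 12 + 2 = hour 14.
Final packaging cannot begin until dimensional inspection (finishes hour 14, plus 1-hour gap → hour 15). It runs from hour 15 to 15 + 6 = hour 21.

21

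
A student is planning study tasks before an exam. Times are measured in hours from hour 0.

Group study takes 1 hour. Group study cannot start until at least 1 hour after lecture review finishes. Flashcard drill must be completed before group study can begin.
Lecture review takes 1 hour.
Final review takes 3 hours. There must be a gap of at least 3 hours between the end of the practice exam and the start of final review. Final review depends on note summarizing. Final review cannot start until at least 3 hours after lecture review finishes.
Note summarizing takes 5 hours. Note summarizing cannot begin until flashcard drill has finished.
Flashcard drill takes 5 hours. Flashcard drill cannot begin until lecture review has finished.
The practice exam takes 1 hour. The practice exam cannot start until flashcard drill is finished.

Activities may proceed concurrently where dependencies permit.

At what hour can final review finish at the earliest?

Nothing blocks lecture review, so it runs from hour 0 to hour 1.
After lecture review (finishes hour 1), flashcard drill can start at hour 1 and finishes at hour 6.
Note summarizing waits on flashcard drill (finishes hour 6), so it starts at hour 6 and finishes at 6 + 5 = hour 11.
The practice exam waits on flashcard drill (finishes hour 6), so it starts at hour 6 and finishes at 6 + 1 = hour 7.
Final review cannot start until the practice exam (finishes hour 7, plus 3-hour gap → hour 10); note summarizing (finishes hour 11); lecture review (finishes hour 1, plus 3-hour gap → hour 4). The controlling bound is hour 11, so final review finishes at 11 + 3 = hour 14.

14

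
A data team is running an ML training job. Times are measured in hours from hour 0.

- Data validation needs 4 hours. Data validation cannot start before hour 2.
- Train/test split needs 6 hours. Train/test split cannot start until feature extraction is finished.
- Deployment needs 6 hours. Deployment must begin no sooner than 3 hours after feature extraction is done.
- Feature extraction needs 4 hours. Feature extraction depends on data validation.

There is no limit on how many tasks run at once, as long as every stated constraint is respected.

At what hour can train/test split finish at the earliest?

16

Data validation cannot begin until its own release at hour 2. It runs from hour 2 to 2 + 4 = hour 6.
Feature extraction waits on data validation (finishes hour 6), so it starts at hour 6 and finishes at 6 + 4 = hour 10.
Train/test split cannot begin until feature extraction (finishes hour 10). It runs from hour 10 to 10 + 6 = hour 16.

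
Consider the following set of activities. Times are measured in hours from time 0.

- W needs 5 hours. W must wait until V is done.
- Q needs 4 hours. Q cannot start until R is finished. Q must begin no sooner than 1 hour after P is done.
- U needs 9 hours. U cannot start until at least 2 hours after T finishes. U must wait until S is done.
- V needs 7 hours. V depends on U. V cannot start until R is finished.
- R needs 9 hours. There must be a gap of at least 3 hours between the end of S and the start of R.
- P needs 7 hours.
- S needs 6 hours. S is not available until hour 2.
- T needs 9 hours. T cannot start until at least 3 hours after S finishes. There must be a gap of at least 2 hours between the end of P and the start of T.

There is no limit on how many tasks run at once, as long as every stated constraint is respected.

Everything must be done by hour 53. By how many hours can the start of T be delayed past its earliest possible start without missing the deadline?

10

S waits on its own release at hour 2, so it starts at hour 2 and finishes at 2 + 6 = hour 8.
P can start immediately at hour 0; it finishes at hour 7.
For T: S (finishes hour 8, plus 3-hour gap → hour 11); P (finishes hour 7, plus 2-hour gap → hour 9). Taking the maximum gives a start of hour 11, and it finishes at 11 + 9 = hour 20.

Working backward from the deadline:
To finish by hour 53, W (duration 5) must start no later than hour 48.
V has to be done before W (must start by hour 48). That means finishing by hour 48, i.e. starting by 48 − 7 = hour 41.
U feeds into V (must start by hour 41); so U must finish by hour 41 and therefore start by hour 32.
T feeds into U (must start by hour 32, minus 2-hour gap → hour 30); so T must finish by hour 30 and therefore start by hour 21.
So T can start as early as hour 11 and as late as hour 21, giving 21 − 11 = 10 hours of slack.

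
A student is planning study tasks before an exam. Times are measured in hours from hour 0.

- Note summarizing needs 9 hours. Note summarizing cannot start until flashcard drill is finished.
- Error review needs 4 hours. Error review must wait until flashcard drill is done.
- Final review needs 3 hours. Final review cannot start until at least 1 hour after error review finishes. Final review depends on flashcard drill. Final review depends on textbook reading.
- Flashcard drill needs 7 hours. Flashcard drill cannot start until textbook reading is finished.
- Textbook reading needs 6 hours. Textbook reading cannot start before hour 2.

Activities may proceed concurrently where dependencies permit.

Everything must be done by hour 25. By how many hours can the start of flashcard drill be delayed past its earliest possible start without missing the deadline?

1

Textbook reading waits on its own release at hour 2, so it starts at hour 2 and finishes at 2 + 6 = hour 8.
Flashcard drill cannot begin until textbook reading (finishes hour 8). It runs from hour 8 to 8 + 7 = hour 15.

Working backward from the deadline:
Final review has no dependents, so it just needs to finish by hour 25. Starting by 25 − 3 = hour 22 achieves that.
Since final review (must start by hour 22, minus 1-hour gap → hour 21) depends on it, error review must finish by hour 21. Backing off its 4-hour duration gives a latest start of hour 17.
Nothing follows note summarizing; the deadline of hour 25 is its only limit. It must start by 25 − 9 = hour 16.
Flashcard drill must finish in time for error review (must start by hour 17); note summarizing (must start by hour 16); final review (must start by hour 22). The tightest is hour 16, so flashcard drill must start by 16 − 7 = hour 9.
So flashcard drill can start as early as hour 8 and as late as hour 9, giving 9 − 8 = 1 hour of slack.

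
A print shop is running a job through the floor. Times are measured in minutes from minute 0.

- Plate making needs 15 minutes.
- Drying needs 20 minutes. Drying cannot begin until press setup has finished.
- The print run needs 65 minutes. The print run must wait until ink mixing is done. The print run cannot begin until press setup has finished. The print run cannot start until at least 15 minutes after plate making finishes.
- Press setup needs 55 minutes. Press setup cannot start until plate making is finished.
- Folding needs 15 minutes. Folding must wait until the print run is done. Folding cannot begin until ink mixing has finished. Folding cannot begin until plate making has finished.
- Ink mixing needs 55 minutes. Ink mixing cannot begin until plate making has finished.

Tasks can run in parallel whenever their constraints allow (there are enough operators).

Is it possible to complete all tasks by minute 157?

Nothing blocks plate making, so it runs from minute 0 to minute 15.
After plate making (finishes minute 15), press setup can start at minute 15 and finishes at minute 70.
Drying waits on press setup (finishes minute 70), so it starts at minute 70 and finishes at 70 + 20 = minute 90.
After plate making (finishes minute 15), ink mixing can start at minute 15 and finishes at minute 70.
The print run cannot start until ink mixing (finishes minute 70); press setup (finishes minute 70); plate making (finishes minute 15, plus 15-minute gap → minute 30). The controlling bound is minute 70, so the print run finishes at 70 + 65 = minute 135.
Folding has to wait for the print run (finishes minute 135); ink mixing (finishes minute 70); plate making (finishes minute 15). The latest of these is minute 135, so folding runs minute 135 to 135 + 15 = minute 150.
Every task is finished by minute 150, which is no later than the deadline of 157, so the schedule is feasible.

Yes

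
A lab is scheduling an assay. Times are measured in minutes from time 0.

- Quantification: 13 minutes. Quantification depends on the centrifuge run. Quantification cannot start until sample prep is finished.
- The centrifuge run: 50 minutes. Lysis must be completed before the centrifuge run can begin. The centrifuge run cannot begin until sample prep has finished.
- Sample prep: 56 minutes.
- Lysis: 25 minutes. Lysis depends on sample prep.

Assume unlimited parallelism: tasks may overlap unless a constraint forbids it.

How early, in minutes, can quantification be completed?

144

Nothing blocks sample prep, so it runs from minute 0 to minute 56.
Lysis waits on sample prep (finishes minute 56), so it starts at minute 56 and finishes at 56 + 25 = minute 81.
The centrifuge run needs all of lysis (finishes minute 81); sample prep (finishes minute 56). That puts its earliest start at minute 81; it finishes at 81 + 50 = minute 131.
Quantification needs all of the centrifuge run (finishes minute 131); sample prep (finishes minute 56). That puts its earliest start at minute 131; it finishes at 131 + 13 = minute 144.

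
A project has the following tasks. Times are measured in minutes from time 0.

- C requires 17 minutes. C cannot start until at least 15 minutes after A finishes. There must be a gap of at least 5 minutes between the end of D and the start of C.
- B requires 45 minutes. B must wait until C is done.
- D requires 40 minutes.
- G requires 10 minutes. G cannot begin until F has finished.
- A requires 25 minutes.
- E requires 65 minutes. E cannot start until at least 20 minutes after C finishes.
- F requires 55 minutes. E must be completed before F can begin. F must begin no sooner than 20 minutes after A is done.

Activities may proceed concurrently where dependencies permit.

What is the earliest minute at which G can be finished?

D can start immediately at minute 0; it finishes at minute 40.
A has no prerequisites, so it starts at minute 0 and finishes at minute 25.
C has to wait for A (finishes minute 25, plus 15-minute gap → minute 40); D (finishes minute 40, plus 5-minute gap → minute 45). The latest of these is minute 45, so C runs minute 45 to 45 + 17 = minute 62.
E cannot begin until C (finishes minute 62, plus 20-minute gap → minute 82). It runs from minute 82 to 82 + 65 = minute 147.
F has to wait for E (finishes minute 147); A (finishes minute 25, plus 20-minute gap → minute 45). The latest of these is minute 147, so F runs minute 147 to 147 + 55 = minute 202.
G waits on F (finishes minute 202), so it starts at minute 202 and finishes at 202 + 10 = minute 212.

212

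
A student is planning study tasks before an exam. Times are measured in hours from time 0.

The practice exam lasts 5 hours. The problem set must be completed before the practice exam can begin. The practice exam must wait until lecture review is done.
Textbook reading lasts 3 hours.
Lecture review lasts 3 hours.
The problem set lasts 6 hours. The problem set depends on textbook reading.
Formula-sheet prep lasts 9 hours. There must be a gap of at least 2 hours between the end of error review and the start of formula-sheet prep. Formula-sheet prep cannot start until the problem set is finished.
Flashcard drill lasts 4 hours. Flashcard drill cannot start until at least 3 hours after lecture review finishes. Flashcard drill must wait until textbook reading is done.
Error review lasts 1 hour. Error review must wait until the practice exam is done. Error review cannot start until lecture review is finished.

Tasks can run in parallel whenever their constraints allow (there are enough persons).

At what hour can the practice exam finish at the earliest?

Lecture review has no prerequisites, so it starts at hour 0 and finishes at hour 3.
Nothing blocks textbook reading, so it runs from hour 0 to hour 3.
After textbook reading (finishes hour 3), the problem set can start at hour 3 and finishes at hour 9.
For the practice exam: the problem set (finishes hour 9); lecture review (finishes hour 3). Taking the maximum gives a start of hour 9, and it finishes at 9 + 5 = hour 14.

14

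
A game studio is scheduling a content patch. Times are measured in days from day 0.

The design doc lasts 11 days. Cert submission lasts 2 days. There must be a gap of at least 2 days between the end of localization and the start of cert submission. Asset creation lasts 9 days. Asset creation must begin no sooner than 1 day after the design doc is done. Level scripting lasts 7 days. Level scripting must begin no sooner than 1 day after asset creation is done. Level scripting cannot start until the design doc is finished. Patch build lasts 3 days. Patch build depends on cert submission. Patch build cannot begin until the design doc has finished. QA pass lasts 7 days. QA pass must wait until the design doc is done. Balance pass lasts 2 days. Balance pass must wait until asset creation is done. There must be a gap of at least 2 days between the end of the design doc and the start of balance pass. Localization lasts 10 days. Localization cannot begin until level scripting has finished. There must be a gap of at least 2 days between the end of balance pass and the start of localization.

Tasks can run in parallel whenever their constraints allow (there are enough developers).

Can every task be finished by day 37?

No

The design doc has no prerequisites, so it starts at day 0 and finishes at day 11.
QA pass cannot begin until the design doc (finishes day 11). It runs from day 11 to 11 + 7 = day 18.
Asset creation cannot begin until the design doc (finishes day 11, plus 1-day gap → day 12). It runs from day 12 to 12 + 9 = day 21.
Balance pass needs all of asset creation (finishes day 21); the design doc (finishes day 11, plus 2-day gap → day 13). That puts its earliest start at day 21; it finishes at 21 + 2 = day 23.
Level scripting cannot start until asset creation (finishes day 21, plus 1-day gap → day 22); the design doc (finishes day 11). The controlling bound is day 22, so level scripting finishes at 22 + 7 = day 29.
Localization needs all of level scripting (finishes day 29); balance pass (finishes day 23, plus 2-day gap → day 25). That puts its earliest start at day 29; it finishes at 29 + 10 = day 39.
After localization (finishes day 39, plus 2-day gap → day 41), cert submission can start at day 41 and finishes at day 43.
Patch build needs all of cert submission (finishes day 43); the design doc (finishes day 11). That puts its earliest start at day 43; it finishes at 43 + 3 = day 46.
The earliest everything can be done is day 46, which is after the deadline of 37, so it is not possible.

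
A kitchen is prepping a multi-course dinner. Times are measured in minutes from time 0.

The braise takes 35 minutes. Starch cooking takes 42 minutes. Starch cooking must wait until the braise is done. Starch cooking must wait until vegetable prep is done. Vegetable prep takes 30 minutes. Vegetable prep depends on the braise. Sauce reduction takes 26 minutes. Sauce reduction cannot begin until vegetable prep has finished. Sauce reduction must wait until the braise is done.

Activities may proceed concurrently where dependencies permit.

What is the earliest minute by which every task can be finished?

The braise can start immediately at minute 0; it finishes at minute 35.
Vegetable prep cannot begin until the braise (finishes minute 35). It runs from minute 35 to 35 + 30 = minute 65.
For starch cooking: the braise (finishes minute 35); vegetable prep (finishes minute 65). Taking the maximum gives a start of minute 65, and it finishes at 65 + 42 = minute 107.
Sauce reduction has to wait for vegetable prep (finishes minute 65); the braise (finishes minute 35). The latest of these is minute 65, so sauce reduction runs minute 65 to 65 + 26 = minute 91.
All tasks are finished once the last one completes. Finish times: The braise at 35, Vegetable prep at 65, Sauce reduction at 91, Starch cooking at 107. The latest is minute 107.

107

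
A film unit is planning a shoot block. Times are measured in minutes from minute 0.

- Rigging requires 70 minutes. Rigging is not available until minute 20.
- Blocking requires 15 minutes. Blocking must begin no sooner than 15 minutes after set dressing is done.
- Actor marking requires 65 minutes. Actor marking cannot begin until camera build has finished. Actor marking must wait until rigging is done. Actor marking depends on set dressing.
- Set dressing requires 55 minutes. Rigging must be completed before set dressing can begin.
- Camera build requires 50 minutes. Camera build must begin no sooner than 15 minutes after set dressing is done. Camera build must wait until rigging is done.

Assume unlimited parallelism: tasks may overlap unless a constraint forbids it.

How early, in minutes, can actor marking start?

Rigging cannot begin until its own release at minute 20. It runs from minute 20 to 20 + 70 = minute 90.
Set dressing cannot begin until rigging (finishes minute 90). It runs from minute 90 to 90 + 55 = minute 145.
Camera build cannot start until set dressing (finishes minute 145, plus 15-minute gap → minute 160); rigging (finishes minute 90). The controlling bound is minute 160, so camera build finishes at 160 + 50 = minute 210.
Actor marking waits on camera build (finishes minute 210); rigging (finishes minute 90); set dressing (finishes minute 145). The latest of these is minute 210, which is the earliest actor marking can start.

210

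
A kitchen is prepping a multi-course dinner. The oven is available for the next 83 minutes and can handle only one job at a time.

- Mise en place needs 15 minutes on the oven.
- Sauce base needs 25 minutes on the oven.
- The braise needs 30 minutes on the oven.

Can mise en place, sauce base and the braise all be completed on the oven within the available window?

Yes

Running back to back, the jobs need 15 + 25 + 30 = 70 minutes on the oven.
Since 70 ≤ 83, they fit within the window.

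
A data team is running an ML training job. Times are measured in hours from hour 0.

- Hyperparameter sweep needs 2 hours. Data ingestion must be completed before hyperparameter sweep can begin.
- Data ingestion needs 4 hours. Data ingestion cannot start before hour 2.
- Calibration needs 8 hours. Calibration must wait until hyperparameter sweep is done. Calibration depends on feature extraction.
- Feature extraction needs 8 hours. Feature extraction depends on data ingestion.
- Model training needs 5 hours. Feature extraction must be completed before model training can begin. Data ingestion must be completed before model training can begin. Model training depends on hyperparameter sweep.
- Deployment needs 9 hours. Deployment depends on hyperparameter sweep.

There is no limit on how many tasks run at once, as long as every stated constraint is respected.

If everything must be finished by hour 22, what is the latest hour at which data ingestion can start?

2

Model training has no dependents, so it just needs to finish by hour 22. Starting by 22 − 5 = hour 17 achieves that.
Nothing follows calibration; the deadline of hour 22 is its only limit. It must start by 22 − 8 = hour 14.
Feature extraction has several dependents: model training (must start by hour 17); calibration (must start by hour 14). The earliest of those limits is hour 14, so feature extraction must start by 14 − 8 = hour 6.
Deployment has no dependents, so it just needs to finish by hour 22. Starting by 22 − 9 = hour 13 achieves that.
Hyperparameter sweep has several dependents: model training (must start by hour 17); calibration (must start by hour 14); deployment (must start by hour 13). The earliest of those limits is hour 13, so hyperparameter sweep must start by 13 − 2 = hour 11.
Data ingestion must finish in time for feature extraction (must start by hour 6); hyperparameter sweep (must start by hour 11); model training (must start by hour 17). The tightest is hour 6, so data ingestion must start by 6 − 4 = hour 2.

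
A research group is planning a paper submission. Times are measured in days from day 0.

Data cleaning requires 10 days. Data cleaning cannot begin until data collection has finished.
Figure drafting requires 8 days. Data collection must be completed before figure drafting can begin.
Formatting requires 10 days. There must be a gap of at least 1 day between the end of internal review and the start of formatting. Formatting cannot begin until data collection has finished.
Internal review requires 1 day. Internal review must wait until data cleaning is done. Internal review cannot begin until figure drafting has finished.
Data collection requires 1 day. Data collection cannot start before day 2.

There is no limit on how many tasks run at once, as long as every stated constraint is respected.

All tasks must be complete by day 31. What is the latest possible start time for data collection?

8

To finish by day 31, formatting (duration 10) must start no later than day 21.
Internal review has to be done before formatting (must start by day 21, minus 1-day gap → day 20). That means finishing by day 20, i.e. starting by 20 − 1 = day 19.
Since internal review (must start by day 19) depends on it, data cleaning must finish by day 19. Backing off its 10-day duration gives a latest start of day 9.
Figure drafting must finish before internal review (must start by day 19). With an 8-day duration, figure drafting must start by 19 − 8 = day 11.
Data collection must finish in time for data cleaning (must start by day 9); figure drafting (must start by day 11); formatting (must start by day 21). The tightest is day 9, so data collection must start by 9 − 1 = day 8.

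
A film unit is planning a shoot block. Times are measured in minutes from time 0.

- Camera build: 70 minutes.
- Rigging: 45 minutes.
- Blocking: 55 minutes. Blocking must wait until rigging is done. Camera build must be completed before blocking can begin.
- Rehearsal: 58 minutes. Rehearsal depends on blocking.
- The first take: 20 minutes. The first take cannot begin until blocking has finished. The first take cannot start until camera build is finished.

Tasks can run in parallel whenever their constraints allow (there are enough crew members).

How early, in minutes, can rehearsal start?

Camera build has no prerequisites, so it starts at minute 0 and finishes at minute 70.
Rigging can start immediately at minute 0; it finishes at minute 45.
Blocking has to wait for rigging (finishes minute 45); camera build (finishes minute 70). The latest of these is minute 70, so blocking runs minute 70 to 70 + 55 = minute 125.
Rehearsal waits on blocking (finishes minute 125), so the earliest it can start is minute 125.

125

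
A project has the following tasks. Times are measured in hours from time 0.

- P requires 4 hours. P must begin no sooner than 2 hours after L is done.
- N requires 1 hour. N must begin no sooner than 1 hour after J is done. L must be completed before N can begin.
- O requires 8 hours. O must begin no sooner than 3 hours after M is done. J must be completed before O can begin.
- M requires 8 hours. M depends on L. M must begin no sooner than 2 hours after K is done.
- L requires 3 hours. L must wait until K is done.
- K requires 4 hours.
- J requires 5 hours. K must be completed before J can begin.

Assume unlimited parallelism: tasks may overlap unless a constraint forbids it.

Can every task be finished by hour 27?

Nothing blocks K, so it runs from hour 0 to hour 4.
L cannot begin until K (finishes hour 4). It runs from hour 4 to 4 + 3 = hour 7.
After L (finishes hour 7, plus 2-hour gap → hour 9), P can start at hour 9 and finishes at hour 13.
M cannot start until L (finishes hour 7); K (finishes hour 4, plus 2-hour gap → hour 6). The controlling bound is hour 7, so M finishes at 7 + 8 = hour 15.
J waits on K (finishes hour 4), so it starts at hour 4 and finishes at 4 + 5 = hour 9.
O has to wait for M (finishes hour 15, plus 3-hour gap → hour 18); J (finishes hour 9). The latest of these is hour 18, so O runs hour 18 to 18 + 8 = hour 26.
N needs all of J (finishes hour 9, plus 1-hour gap → hour 10); L (finishes hour 7). That puts its earliest start at hour 10; it finishes at 10 + 1 = hour 11.
Every task is finished by hour 26, which is no later than the deadline of 27, so the schedule is feasible.

Yes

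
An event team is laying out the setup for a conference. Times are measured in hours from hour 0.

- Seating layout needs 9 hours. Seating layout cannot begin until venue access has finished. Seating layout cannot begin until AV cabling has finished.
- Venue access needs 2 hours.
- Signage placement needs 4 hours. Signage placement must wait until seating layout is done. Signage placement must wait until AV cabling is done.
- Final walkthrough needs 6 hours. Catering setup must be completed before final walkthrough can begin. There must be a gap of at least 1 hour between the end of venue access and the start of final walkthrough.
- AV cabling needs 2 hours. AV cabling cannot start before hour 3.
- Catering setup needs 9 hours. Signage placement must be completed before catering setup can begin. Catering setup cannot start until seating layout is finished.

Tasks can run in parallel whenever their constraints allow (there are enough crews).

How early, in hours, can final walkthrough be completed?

After its own release at hour 3, AV cabling can start at hour 3 and finishes at hour 5.
Venue access has no prerequisites, so it starts at hour 0 and finishes at hour 2.
For seating layout: venue access (finishes hour 2); AV cabling (finishes hour 5). Taking the maximum gives a start of hour 5, and it finishes at 5 + 9 = hour 14.
Signage placement has to wait for seating layout (finishes hour 14); AV cabling (finishes hour 5). The latest of these is hour 14, so signage placement runs hour 14 to 14 + 4 = hour 18.
For catering setup: signage placement (finishes hour 18); seating layout (finishes hour 14). Taking the maximum gives a start of hour 18, and it finishes at 18 + 9 = hour 27.
For final walkthrough: catering setup (finishes hour 27); venue access (finishes hour 2, plus 1-hour gap → hour 3). Taking the maximum gives a start of hour 27, and it finishes at 27 + 6 = hour 33.

33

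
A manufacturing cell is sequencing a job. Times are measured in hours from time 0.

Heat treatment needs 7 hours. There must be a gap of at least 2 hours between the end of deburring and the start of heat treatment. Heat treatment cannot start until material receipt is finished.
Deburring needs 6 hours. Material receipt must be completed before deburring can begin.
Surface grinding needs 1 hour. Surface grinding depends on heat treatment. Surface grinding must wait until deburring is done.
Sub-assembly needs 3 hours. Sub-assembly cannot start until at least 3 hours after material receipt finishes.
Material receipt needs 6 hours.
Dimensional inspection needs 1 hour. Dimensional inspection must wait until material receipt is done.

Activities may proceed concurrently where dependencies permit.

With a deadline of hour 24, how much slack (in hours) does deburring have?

Nothing blocks material receipt, so it runs from hour 0 to hour 6.
Deburring cannot begin until material receipt (finishes hour 6). It runs from hour 6 to 6 + 6 = hour 12.

Working backward from the deadline:
To finish by hour 24, surface grinding (duration 1) must start no later than hour 23.
Heat treatment must finish before surface grinding (must start by hour 23). With a 7-hour duration, heat treatment must start by 23 − 7 = hour 16.
Deburring must finish in time for heat treatment (must start by hour 16, minus 2-hour gap → hour 14); surface grinding (must start by hour 23). The tightest is hour 14, so deburring must start by 14 − 6 = hour 8.
So deburring can start as early as hour 6 and as late as hour 8, giving 8 − 6 = 2 hours of slack.

2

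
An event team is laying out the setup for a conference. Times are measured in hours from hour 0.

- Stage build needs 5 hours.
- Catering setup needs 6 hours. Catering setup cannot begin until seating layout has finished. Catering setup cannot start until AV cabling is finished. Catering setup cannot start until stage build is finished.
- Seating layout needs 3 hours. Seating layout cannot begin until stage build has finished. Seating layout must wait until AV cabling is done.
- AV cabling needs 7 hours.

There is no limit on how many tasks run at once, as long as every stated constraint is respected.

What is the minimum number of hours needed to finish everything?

16

AV cabling can start immediately at hour 0; it finishes at hour 7.
Nothing blocks stage build, so it runs from hour 0 to hour 5.
For seating layout: stage build (finishes hour 5); AV cabling (finishes hour 7). Taking the maximum gives a start of hour 7, and it finishes at 7 + 3 = hour 10.
Catering setup cannot start until seating layout (finishes hour 10); AV cabling (finishes hour 7); stage build (finishes hour 5). The controlling bound is hour 10, so catering setup finishes at 10 + 6 = hour 16.
All tasks are finished once the last one completes. Finish times: Stage build at 5, AV cabling at 7, Seating layout at 10, Catering setup at 16. The latest is hour 16.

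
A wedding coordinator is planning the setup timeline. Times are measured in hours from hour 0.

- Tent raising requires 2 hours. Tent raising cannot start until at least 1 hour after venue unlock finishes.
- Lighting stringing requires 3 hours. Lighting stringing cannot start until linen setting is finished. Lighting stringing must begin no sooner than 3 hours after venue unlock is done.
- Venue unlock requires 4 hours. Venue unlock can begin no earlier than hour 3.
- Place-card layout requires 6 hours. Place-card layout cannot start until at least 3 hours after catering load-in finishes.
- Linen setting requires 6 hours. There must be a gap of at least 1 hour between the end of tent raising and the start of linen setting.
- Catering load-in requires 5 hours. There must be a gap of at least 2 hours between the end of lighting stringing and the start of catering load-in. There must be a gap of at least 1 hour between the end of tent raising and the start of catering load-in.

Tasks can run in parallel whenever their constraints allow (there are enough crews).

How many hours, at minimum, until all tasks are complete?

Venue unlock cannot begin until its own release at hour 3. It runs from hour 3 to 3 + 4 = hour 7.
Tent raising cannot begin until venue unlock (finishes hour 7, plus 1-hour gap → hour 8). It runs from hour 8 to 8 + 2 = hour 10.
Linen setting cannot begin until tent raising (finishes hour 10, plus 1-hour gap → hour 11). It runs from hour 11 to 11 + 6 = hour 17.
Lighting stringing needs all of linen setting (finishes hour 17); venue unlock (finishes hour 7, plus 3-hour gap → hour 10). That puts its earliest start at hour 17; it finishes at 17 + 3 = hour 20.
Catering load-in has to wait for lighting stringing (finishes hour 20, plus 2-hour gap → hour 22); tent raising (finishes hour 10, plus 1-hour gap → hour 11). The latest of these is hour 22, so catering load-in runs hour 22 to 22 + 5 = hour 27.
After catering load-in (finishes hour 27, plus 3-hour gap → hour 30), place-card layout can start at hour 30 and finishes at hour 36.
All tasks are finished once the last one completes. Finish times: Venue unlock at 7, Tent raising at 10, Linen setting at 17, Lighting stringing at 20, Catering load-in at 27, Place-card layout at 36. The latest is hour 36.

36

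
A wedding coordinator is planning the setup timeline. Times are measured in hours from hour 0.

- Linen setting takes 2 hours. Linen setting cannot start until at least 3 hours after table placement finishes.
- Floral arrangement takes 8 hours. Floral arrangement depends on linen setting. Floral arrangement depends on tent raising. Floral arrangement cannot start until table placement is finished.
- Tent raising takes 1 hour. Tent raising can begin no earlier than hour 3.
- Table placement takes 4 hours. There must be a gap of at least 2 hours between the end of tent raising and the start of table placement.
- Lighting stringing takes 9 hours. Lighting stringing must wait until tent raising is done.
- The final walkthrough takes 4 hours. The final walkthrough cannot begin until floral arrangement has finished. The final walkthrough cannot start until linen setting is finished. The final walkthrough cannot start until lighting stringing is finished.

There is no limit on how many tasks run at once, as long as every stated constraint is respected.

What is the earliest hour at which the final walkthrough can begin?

23

Tent raising cannot begin until its own release at hour 3. It runs from hour 3 to 3 + 1 = hour 4.
Lighting stringing waits on tent raising (finishes hour 4), so it starts at hour 4 and finishes at 4 + 9 = hour 13.
After tent raising (finishes hour 4, plus 2-hour gap → hour 6), table placement can start at hour 6 and finishes at hour 10.
Linen setting waits on table placement (finishes hour 10, plus 3-hour gap → hour 13), so it starts at hour 13 and finishes at 13 + 2 = hour 15.
Floral arrangement needs all of linen setting (finishes hour 15); tent raising (finishes hour 4); table placement (finishes hour 10). That puts its earliest start at hour 15; it finishes at 15 + 8 = hour 23.
The final walkthrough waits on floral arrangement (finishes hour 23); linen setting (finishes hour 15); lighting stringing (finishes hour 13). The latest of these is hour 23, which is the earliest the final walkthrough can start.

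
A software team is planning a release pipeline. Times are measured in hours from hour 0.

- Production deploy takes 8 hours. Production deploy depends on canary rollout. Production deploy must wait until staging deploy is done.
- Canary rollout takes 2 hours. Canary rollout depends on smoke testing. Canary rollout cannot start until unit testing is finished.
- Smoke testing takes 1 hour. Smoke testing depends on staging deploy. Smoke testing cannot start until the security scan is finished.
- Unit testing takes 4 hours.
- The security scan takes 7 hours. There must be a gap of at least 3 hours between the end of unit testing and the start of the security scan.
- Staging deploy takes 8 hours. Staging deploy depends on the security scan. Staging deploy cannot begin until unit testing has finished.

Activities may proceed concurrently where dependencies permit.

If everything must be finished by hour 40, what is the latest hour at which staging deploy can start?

To finish by hour 40, production deploy (duration 8) must start no later than hour 32.
Canary rollout must finish before production deploy (must start by hour 32). With a 2-hour duration, canary rollout must start by 32 − 2 = hour 30.
Since canary rollout (must start by hour 30) depends on it, smoke testing must finish by hour 30. Backing off its 1-hour duration gives a latest start of hour 29.
Staging deploy has several dependents: smoke testing (must start by hour 29); production deploy (must start by hour 32). The earliest of those limits is hour 29, so staging deploy must start by 29 − 8 = hour 21.

21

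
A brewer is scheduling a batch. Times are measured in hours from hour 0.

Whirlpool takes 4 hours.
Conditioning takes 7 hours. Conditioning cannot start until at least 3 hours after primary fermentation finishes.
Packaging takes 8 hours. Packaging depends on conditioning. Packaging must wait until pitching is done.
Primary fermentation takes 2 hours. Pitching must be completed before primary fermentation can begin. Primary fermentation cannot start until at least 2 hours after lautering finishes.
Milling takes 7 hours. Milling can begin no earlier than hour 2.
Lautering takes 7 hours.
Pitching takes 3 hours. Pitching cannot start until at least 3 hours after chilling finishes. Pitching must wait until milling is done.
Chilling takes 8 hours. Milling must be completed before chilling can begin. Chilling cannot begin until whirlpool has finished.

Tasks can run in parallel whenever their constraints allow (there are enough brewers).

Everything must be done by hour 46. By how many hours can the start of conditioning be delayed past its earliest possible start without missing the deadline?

3

Whirlpool has no prerequisites, so it starts at hour 0 and finishes at hour 4.
Nothing blocks lautering, so it runs from hour 0 to hour 7.
Milling cannot begin until its own release at hour 2. It runs from hour 2 to 2 + 7 = hour 9.
For chilling: milling (finishes hour 9); whirlpool (finishes hour 4). Taking the maximum gives a start of hour 9, and it finishes at 9 + 8 = hour 17.
For pitching: chilling (finishes hour 17, plus 3-hour gap → hour 20); milling (finishes hour 9). Taking the maximum gives a start of hour 20, and it finishes at 20 + 3 = hour 23.
Primary fermentation cannot start until pitching (finishes hour 23); lautering (finishes hour 7, plus 2-hour gap → hour 9). The controlling bound is hour 23, so primary fermentation finishes at 23 + 2 = hour 25.
After primary fermentation (finishes hour 25, plus 3-hour gap → hour 28), conditioning can start at hour 28 and finishes at hour 35.

Working backward from the deadline:
To finish by hour 46, packaging (duration 8) must start no later than hour 38.
Conditioning has to be done before packaging (must start by hour 38). That means finishing by hour 38, i.e. starting by 38 − 7 = hour 31.
So conditioning can start as early as hour 28 and as late as hour 31, giving 31 − 28 = 3 hours of slack.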